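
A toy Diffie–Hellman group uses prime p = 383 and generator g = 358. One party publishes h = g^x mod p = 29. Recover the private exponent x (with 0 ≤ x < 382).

148

Baby-step giant-step with m = ceil(sqrt(382)) = 20.
Baby table (358^j mod 383 for j=0..19):
  0:1  1:358  2:242  3:78  4:348  5:109  6:339  7:334
  8:76  9:15  10:8  11:183  12:21  13:241  14:103  15:106
  16:31  17:374  18:225  19:120
Giant step factor: 358^(-20) ≡ 6 (mod 383).
Scan 29·6^i mod 383 for i = 0, 1, …:
  i=0: 29   i=1: 174   i=2: 278   i=3: 136
  i=4: 50   i=5: 300   i=6: 268   i=7: 76
Match at i=7, j=8: x = 7·20 + 8 = 148.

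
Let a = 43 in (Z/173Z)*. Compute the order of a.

The order of 43 must divide p − 1 = 172 = 2^2 · 43.
Divisors: 1, 2, 4, 43, 86, 172.
Check each in increasing order: 43^1 ≡ 43;  43^2 ≡ 119;  43^4 ≡ 148;  43^43 ≡ 1.
Smallest exponent giving 1 is 43.

43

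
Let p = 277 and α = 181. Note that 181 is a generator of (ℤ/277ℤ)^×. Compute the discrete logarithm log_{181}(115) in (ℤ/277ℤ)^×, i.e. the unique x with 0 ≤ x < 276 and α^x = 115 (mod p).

85

Baby-step giant-step with m = ceil(sqrt(276)) = 17.
Baby table (181^j mod 277 for j=0..16):
  0:1  1:181  2:75  3:2  4:85  5:150  6:4  7:170
  8:23  9:8  10:63  11:46  12:16  13:126  14:92  15:32
  16:252
Giant step factor: 181^(-17) ≡ 137 (mod 277).
Scan 115·137^i mod 277 for i = 0, 1, …:
  i=0: 115   i=1: 243   i=2: 51   i=3: 62
  i=4: 184   i=5: 1
Match at i=5, j=0: x = 5·17 + 0 = 85.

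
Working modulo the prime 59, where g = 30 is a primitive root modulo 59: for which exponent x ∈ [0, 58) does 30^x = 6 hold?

7

Baby-step giant-step with m = ceil(sqrt(58)) = 8.
Baby table (30^j mod 59 for j=0..7):
  0:1  1:30  2:15  3:37  4:48  5:24  6:12  7:6
Giant step factor: 30^(-8) ≡ 20 (mod 59).
Scan 6·20^i mod 59 for i = 0, 1, …:
  i=0: 6
Match at i=0, j=7: x = 0·8 + 7 = 7.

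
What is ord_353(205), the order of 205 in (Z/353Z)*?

The order of 205 must divide p − 1 = 352 = 2^5 · 11.
Divisors: 1, 2, 4, 8, 11, 16, 22, 32, 44, 88, 176, 352.
Check each in increasing order: 205^1 ≡ 205;  205^2 ≡ 18;  205^4 ≡ 324;  205^8 ≡ 135;  205^11 ≡ 67;  205^16 ≡ 222;  205^22 ≡ 253;  205^32 ≡ 217;  205^44 ≡ 116;  205^88 ≡ 42;  205^176 ≡ 352;  205^352 ≡ 1.
Smallest exponent giving 1 is 352.

352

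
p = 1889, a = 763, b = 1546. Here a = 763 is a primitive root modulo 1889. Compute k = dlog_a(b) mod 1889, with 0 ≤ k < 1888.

1265

Baby-step giant-step with m = ceil(sqrt(1888)) = 44.
Baby table (763^j mod 1889 for j=0..43):
  0:1  1:763  2:357  3:375  4:886  5:1645  6:839  7:1675
  8:1061  9:1051  10:977  11:1185  12:1213  13:1798  14:460  15:1515
  16:1766  17:601  18:1425  19:1100  20:584  21:1677  22:698  23:1765
  24:1727  25:1068  26:725  27:1587  28:32  29:1748  30:90  31:666
  32:17  33:1637  34:402  35:708  36:1839  37:1519  38:1040  39:140
  40:1036  41:866  42:1497  43:1255
Giant step factor: 763^(-44) ≡ 538 (mod 1889).
Scan 1546·538^i mod 1889 for i = 0, 1, …:
  i=0: 1546   i=1: 588   i=2: 881   i=3: 1728
  i=4: 276   i=5: 1146   i=6: 734   i=7: 91
  i=8: 1733   i=9: 1077     …   i=27: 147
  i=28: 1637
Match at i=28, j=33: k = 28·44 + 33 = 1265.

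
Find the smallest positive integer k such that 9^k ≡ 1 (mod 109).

27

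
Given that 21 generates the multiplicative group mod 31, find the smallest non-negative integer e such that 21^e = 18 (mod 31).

4

Successive powers of 21 modulo 31:
  21^0=1  21^1=21  21^2=7  21^3=23  21^4=18
So 21^4 ≡ 18 (mod 31), giving e = 4.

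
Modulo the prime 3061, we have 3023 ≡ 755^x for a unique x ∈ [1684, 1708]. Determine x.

Compute 755^1684 mod 3061 = 1823, then multiply by 755 repeatedly:
  755^1684=1823  755^1685=1976  755^1686=1173  755^1687=986  755^1688=607
  755^1689=2196  755^1690=1979  755^1691=377  755^1692=3023
Found 3023 at exponent 1692.

1692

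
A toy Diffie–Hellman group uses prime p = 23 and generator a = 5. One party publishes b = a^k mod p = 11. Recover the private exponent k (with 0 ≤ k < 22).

9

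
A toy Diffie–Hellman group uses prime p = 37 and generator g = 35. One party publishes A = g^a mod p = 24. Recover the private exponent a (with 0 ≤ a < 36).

Successive powers of 35 modulo 37:
  35^0=1  35^1=35  35^2=4  35^3=29  35^4=16  35^5=5
  35^6=27  35^7=20  35^8=34  35^9=6  35^10=25  35^11=24
So 35^11 ≡ 24 (mod 37), giving a = 11.

11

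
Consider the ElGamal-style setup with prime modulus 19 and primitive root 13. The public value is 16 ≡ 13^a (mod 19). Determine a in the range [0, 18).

8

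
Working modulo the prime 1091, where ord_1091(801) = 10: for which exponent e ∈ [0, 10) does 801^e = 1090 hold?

Successive powers of 801 modulo 1091:
  801^0=1  801^1=801  801^2=93  801^3=305  801^4=1012  801^5=1090
So 801^5 ≡ 1090 (mod 1091), giving e = 5.

5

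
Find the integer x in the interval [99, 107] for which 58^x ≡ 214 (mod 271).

Compute 58^99 mod 271 = 214, then multiply by 58 repeatedly:
  58^99=214
Found 214 at exponent 99.

99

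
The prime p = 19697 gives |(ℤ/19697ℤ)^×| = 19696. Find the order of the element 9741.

The order of 9741 must divide p − 1 = 19696 = 2^4 · 1231.
Divisors: 1, 2, 4, 8, 16, 1231, 2462, 4924, 9848, 19696.
Check each in increasing order: 9741^1 ≡ 9741;  9741^2 ≡ 6632;  9741^4 ≡ 23;  9741^8 ≡ 529;  9741^16 ≡ 4083;  9741^1231 ≡ 11717;  9741^2462 ≡ 19696;  9741^4924 ≡ 1.
Smallest exponent giving 1 is 4924.

4924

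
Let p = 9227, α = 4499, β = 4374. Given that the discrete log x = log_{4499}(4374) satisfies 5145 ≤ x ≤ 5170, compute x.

5149

Compute 4499^5145 mod 9227 = 5597, then multiply by 4499 repeatedly:
  4499^5145=5597  4499^5146=420  4499^5147=7272  4499^5148=7013  4499^5149=4374
Found 4374 at exponent 5149.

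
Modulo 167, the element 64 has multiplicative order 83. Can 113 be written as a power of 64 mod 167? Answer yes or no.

no

113 ∈ ⟨64⟩ iff 113^83 ≡ 1 (mod 167), since |⟨64⟩| = 83.
113^83 mod 167 = 166.
Since 166 ≠ 1, 113 does not lie in the subgroup.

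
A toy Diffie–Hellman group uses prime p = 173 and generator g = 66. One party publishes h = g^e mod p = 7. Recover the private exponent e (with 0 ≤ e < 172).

Baby-step giant-step with m = ceil(sqrt(172)) = 14.
Baby table (66^j mod 173 for j=0..13):
  0:1  1:66  2:31  3:143  4:96  5:108  6:35  7:61
  8:47  9:161  10:73  11:147  12:14  13:59
Giant step factor: 66^(-14) ≡ 116 (mod 173).
Scan 7·116^i mod 173 for i = 0, 1, …:
  i=0: 7   i=1: 120   i=2: 80   i=3: 111
  i=4: 74   i=5: 107   i=6: 129   i=7: 86
  i=8: 115   i=9: 19   i=10: 128   i=11: 143
Match at i=11, j=3: e = 11·14 + 3 = 157.

157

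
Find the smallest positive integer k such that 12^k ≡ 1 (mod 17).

16

The order of 12 must divide p − 1 = 16 = 2^4.
Divisors: 1, 2, 4, 8, 16.
Check each in increasing order: 12^1 ≡ 12;  12^2 ≡ 8;  12^4 ≡ 13;  12^8 ≡ 16;  12^16 ≡ 1.
Smallest exponent giving 1 is 16.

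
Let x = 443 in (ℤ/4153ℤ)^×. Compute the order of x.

The order of 443 must divide p − 1 = 4152 = 2^3 · 3 · 173.
Divisors: 1, 2, 3, 4, 6, 8, 12, 24, 173, 346, 519, 692, 1038, 1384, 2076, 4152.
Check each in increasing order: 443^1 ≡ 443;  443^2 ≡ 1058;  443^3 ≡ 3558;  443^4 ≡ 2207;  443^6 ≡ 1020;  443^8 ≡ 3533;  443^12 ≡ 2150;  443^24 ≡ 211;  443^173 ≡ 1643;  443^346 ≡ 4152;  443^519 ≡ 2510;  443^692 ≡ 1.
Smallest exponent giving 1 is 692.

692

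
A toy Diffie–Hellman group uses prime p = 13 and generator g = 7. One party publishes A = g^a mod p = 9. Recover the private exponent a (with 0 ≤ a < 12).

4

Successive powers of 7 modulo 13:
  7^0=1  7^1=7  7^2=10  7^3=5  7^4=9
So 7^4 ≡ 9 (mod 13), giving a = 4.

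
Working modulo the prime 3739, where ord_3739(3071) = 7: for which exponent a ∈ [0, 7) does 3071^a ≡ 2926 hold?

3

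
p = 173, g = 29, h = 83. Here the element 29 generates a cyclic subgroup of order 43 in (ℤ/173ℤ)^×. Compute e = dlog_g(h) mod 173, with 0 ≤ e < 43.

12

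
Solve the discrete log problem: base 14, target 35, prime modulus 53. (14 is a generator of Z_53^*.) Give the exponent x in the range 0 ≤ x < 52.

11

Baby-step giant-step with m = ceil(sqrt(52)) = 8.
Baby table (14^j mod 53 for j=0..7):
  0:1  1:14  2:37  3:41  4:44  5:33  6:38  7:2
Giant step factor: 14^(-8) ≡ 36 (mod 53).
Scan 35·36^i mod 53 for i = 0, 1, …:
  i=0: 35   i=1: 41
Match at i=1, j=3: x = 1·8 + 3 = 11.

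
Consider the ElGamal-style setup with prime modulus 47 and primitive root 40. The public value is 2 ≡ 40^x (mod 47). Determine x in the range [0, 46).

2

Successive powers of 40 modulo 47:
  40^0=1  40^1=40  40^2=2
So 40^2 ≡ 2 (mod 47), giving x = 2.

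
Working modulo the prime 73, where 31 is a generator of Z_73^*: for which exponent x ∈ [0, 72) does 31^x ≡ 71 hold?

Successive powers of 31 modulo 73:
  31^0=1  31^1=31  31^2=12  31^3=7  31^4=71
So 31^4 ≡ 71 (mod 73), giving x = 4.

4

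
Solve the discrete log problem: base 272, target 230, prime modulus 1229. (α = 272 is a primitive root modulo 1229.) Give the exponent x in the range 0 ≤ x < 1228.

980

Baby-step giant-step with m = ceil(sqrt(1228)) = 36.
Baby table (272^j mod 1229 for j=0..35):
  0:1  1:272  2:244  3:2  4:544  5:488  6:4  7:1088
  8:976  9:8  10:947  11:723  12:16  13:665  14:217  15:32
  16:101  17:434  18:64  19:202  20:868  21:128  22:404  23:507
  24:256  25:808  26:1014  27:512  28:387  29:799  30:1024  31:774
  32:369  33:819  34:319  35:738
Giant step factor: 272^(-36) ≡ 613 (mod 1229).
Scan 230·613^i mod 1229 for i = 0, 1, …:
  i=0: 230   i=1: 884   i=2: 1132   i=3: 760
  i=4: 89   i=5: 481   i=6: 1122   i=7: 775
  i=8: 681   i=9: 822     …   i=26: 988
  i=27: 976
Match at i=27, j=8: x = 27·36 + 8 = 980.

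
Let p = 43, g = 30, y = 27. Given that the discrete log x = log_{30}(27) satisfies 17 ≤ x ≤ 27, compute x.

Compute 30^17 mod 43 = 19, then multiply by 30 repeatedly:
  30^17=19  30^18=11  30^19=29  30^20=10  30^21=42
  30^22=13  30^23=3  30^24=4  30^25=34  30^26=31
  30^27=27
Found 27 at exponent 27.

27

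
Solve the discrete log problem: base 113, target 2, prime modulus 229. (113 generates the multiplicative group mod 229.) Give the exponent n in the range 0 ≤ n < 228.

69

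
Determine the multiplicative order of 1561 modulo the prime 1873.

The order of 1561 must divide p − 1 = 1872 = 2^4 · 3^2 · 13.
Divisors: 1, 2, 3, 4, 6, 8, 9, 12, 13, 16, 18, 24, 26, 36, 39, 48, 52, 72, 78, 104, 117, 144, 156, 208, 234, 312, 468, 624, 936, 1872.
Check each in increasing order: 1561^1 ≡ 1561;  1561^2 ≡ 1821;  1561^3 ≡ 1240;  1561^4 ≡ 831;  1561^6 ≡ 1740;  1561^8 ≡ 1297;  1561^9 ≡ 1777;  1561^12 ≡ 832;  1561^13 ≡ 763;  1561^16 ≡ 255;  1561^18 ≡ 1724;  1561^24 ≡ 1087;  1561^26 ≡ 1539;  1561^36 ≡ 1598;  1561^39 ≡ 1759;  1561^48 ≡ 1579;  1561^52 ≡ 1049;  1561^72 ≡ 705;  1561^78 ≡ 1758;  1561^104 ≡ 950;  1561^117 ≡ 1872;  1561^144 ≡ 680;  1561^156 ≡ 114;  1561^208 ≡ 1587;  1561^234 ≡ 1.
Smallest exponent giving 1 is 234.

234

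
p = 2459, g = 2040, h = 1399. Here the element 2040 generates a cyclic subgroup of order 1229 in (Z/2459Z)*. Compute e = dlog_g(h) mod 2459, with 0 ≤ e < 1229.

1227

Baby-step giant-step with m = ceil(sqrt(1229)) = 36.
Baby table (2040^j mod 2459 for j=0..35):
  0:1  1:2040  2:972  3:926  4:528  5:78  6:1744  7:2046
  8:917  9:1840  10:1166  11:787  12:2212  13:215  14:898  15:2424
  16:2370  17:406  18:2016  19:1192  20:2188  21:435  22:2160  23:2331
  24:1993  25:993  26:1963  27:1268  28:2311  29:537  30:1225  31:656
  32:544  33:751  34:83  35:2108
Giant step factor: 2040^(-36) ≡ 402 (mod 2459).
Scan 1399·402^i mod 2459 for i = 0, 1, …:
  i=0: 1399   i=1: 1746   i=2: 1077   i=3: 170
  i=4: 1947   i=5: 732   i=6: 1643   i=7: 1474
  i=8: 2388   i=9: 966     …   i=33: 1556
  i=34: 926
Match at i=34, j=3: e = 34·36 + 3 = 1227.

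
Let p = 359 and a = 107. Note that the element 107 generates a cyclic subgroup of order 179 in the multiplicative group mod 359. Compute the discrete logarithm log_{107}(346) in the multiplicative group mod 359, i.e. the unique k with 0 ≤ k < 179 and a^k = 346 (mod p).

7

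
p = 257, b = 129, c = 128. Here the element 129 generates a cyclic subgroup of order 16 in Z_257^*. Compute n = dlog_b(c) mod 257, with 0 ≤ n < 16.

9

Successive powers of 129 modulo 257:
  129^0=1  129^1=129  129^2=193  129^3=225  129^4=241  129^5=249
  129^6=253  129^7=255  129^8=256  129^9=128
So 129^9 ≡ 128 (mod 257), giving n = 9.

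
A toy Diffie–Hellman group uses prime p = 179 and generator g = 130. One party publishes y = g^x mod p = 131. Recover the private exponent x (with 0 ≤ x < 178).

81

Baby-step giant-step with m = ceil(sqrt(178)) = 14.
Baby table (130^j mod 179 for j=0..13):
  0:1  1:130  2:74  3:133  4:106  5:176  6:147  7:136
  8:138  9:40  10:9  11:96  12:129  13:123
Giant step factor: 130^(-14) ≡ 88 (mod 179).
Scan 131·88^i mod 179 for i = 0, 1, …:
  i=0: 131   i=1: 72   i=2: 71   i=3: 162
  i=4: 115   i=5: 96
Match at i=5, j=11: x = 5·14 + 11 = 81.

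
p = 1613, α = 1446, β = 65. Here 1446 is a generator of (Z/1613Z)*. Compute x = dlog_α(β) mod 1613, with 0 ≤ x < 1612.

Baby-step giant-step with m = ceil(sqrt(1612)) = 41.
Baby table (1446^j mod 1613 for j=0..40):
  0:1  1:1446  2:468  3:881  4:1269  5:993  6:308  7:180
  8:587  9:364  10:506  11:987  12:1310  13:598  14:140  15:815
  16:1000  17:752  18:230  19:302  20:1182  21:1005  22:1530  23:957
  24:1481  25:1075  26:1131  27:1457  28:244  29:1190  30:1282  31:435
  32:1553  33:342  34:954  35:369  36:1284  37:101  38:876  39:491
  40:266
Giant step factor: 1446^(-41) ≡ 50 (mod 1613).
Scan 65·50^i mod 1613 for i = 0, 1, …:
  i=0: 65   i=1: 24   i=2: 1200   i=3: 319
  i=4: 1433   i=5: 678   i=6: 27   i=7: 1350
  i=8: 1367   i=9: 604     …   i=22: 1374
  i=23: 954
Match at i=23, j=34: x = 23·41 + 34 = 977.

977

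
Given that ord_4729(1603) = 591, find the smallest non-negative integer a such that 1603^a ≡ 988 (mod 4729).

Baby-step giant-step with m = ceil(sqrt(591)) = 25.
Baby table (1603^j mod 4729 for j=0..24):
  0:1  1:1603  2:1762  3:1273  4:2420  5:1480  6:3211  7:2081
  8:1898  9:1747  10:873  11:4364  12:1301  13:14  14:3526  15:1023
  16:3635  17:777  18:1804  19:2393  20:760  21:2927  22:813  23:2764
  24:4348
Giant step factor: 1603^(-25) ≡ 1866 (mod 4729).
Scan 988·1866^i mod 4729 for i = 0, 1, …:
  i=0: 988   i=1: 4027   i=2: 1
Match at i=2, j=0: a = 2·25 + 0 = 50.

50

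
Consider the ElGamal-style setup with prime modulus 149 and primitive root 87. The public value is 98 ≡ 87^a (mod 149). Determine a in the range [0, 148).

55

Baby-step giant-step with m = ceil(sqrt(148)) = 13.
Baby table (87^j mod 149 for j=0..12):
  0:1  1:87  2:119  3:72  4:6  5:75  6:118  7:134
  8:36  9:3  10:112  11:59  12:67
Giant step factor: 87^(-13) ≡ 58 (mod 149).
Scan 98·58^i mod 149 for i = 0, 1, …:
  i=0: 98   i=1: 22   i=2: 84   i=3: 104
  i=4: 72
Match at i=4, j=3: a = 4·13 + 3 = 55.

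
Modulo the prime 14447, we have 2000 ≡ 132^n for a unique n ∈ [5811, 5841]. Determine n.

5823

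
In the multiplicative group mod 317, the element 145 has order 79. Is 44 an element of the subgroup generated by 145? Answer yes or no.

44 ∈ ⟨145⟩ iff 44^79 ≡ 1 (mod 317), since |⟨145⟩| = 79.
44^79 mod 317 = 316.
Since 316 ≠ 1, 44 does not lie in the subgroup.

no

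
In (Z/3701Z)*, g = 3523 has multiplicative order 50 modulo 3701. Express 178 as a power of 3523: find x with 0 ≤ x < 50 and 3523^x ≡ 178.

Baby-step giant-step with m = ceil(sqrt(50)) = 8.
Baby table (3523^j mod 3701 for j=0..7):
  0:1  1:3523  2:2076  3:572  4:1812  5:3152  6:1496  7:184
Giant step factor: 3523^(-8) ≡ 1701 (mod 3701).
Scan 178·1701^i mod 3701 for i = 0, 1, …:
  i=0: 178   i=1: 2997   i=2: 1620   i=3: 2076
Match at i=3, j=2: x = 3·8 + 2 = 26.

26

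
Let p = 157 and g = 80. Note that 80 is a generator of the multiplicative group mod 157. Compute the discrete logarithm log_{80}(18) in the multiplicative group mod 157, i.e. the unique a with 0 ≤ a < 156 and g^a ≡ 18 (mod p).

Baby-step giant-step with m = ceil(sqrt(156)) = 13.
Baby table (80^j mod 157 for j=0..12):
  0:1  1:80  2:120  3:23  4:113  5:91  6:58  7:87
  8:52  9:78  10:117  11:97  12:67
Giant step factor: 80^(-13) ≡ 50 (mod 157).
Scan 18·50^i mod 157 for i = 0, 1, …:
  i=0: 18   i=1: 115   i=2: 98   i=3: 33
  i=4: 80
Match at i=4, j=1: a = 4·13 + 1 = 53.

53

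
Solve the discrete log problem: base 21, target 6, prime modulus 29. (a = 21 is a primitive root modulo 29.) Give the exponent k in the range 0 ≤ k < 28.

Successive powers of 21 modulo 29:
  21^0=1  21^1=21  21^2=6
So 21^2 ≡ 6 (mod 29), giving k = 2.

2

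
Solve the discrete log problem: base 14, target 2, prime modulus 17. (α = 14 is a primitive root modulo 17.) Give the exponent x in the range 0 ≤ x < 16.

14

Successive powers of 14 modulo 17:
  14^0=1  14^1=14  14^2=9  14^3=7  14^4=13  14^5=12
  14^6=15  14^7=6  14^8=16  14^9=3  14^10=8  14^11=10
  14^12=4  14^13=5  14^14=2
So 14^14 ≡ 2 (mod 17), giving x = 14.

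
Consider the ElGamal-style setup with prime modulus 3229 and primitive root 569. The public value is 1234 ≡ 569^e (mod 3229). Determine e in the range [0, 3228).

3119

Baby-step giant-step with m = ceil(sqrt(3228)) = 57.
Baby table (569^j mod 3229 for j=0..56):
  0:1  1:569  2:861  3:2330  4:1880  5:921  6:951  7:1876
  8:1874  9:736  10:2243  11:812  12:281  13:1668  14:2995  15:2472
  16:1953  17:481  18:2453  19:829  20:267  21:160  22:628  23:2142
  24:1465  25:503  26:2055  27:397  28:3092  29:2772  30:1516  31:461
  32:760  33:2983  34:2102  35:1308  36:1582  37:2496  38:2693  39:1771
  40:251  41:743  42:2997  43:381  44:446  45:1912  46:2984  47:2671
  48:2169  49:683  50:1147  51:385  52:2722  53:2127  54:2617  55:504
  56:2624
Giant step factor: 569^(-57) ≡ 788 (mod 3229).
Scan 1234·788^i mod 3229 for i = 0, 1, …:
  i=0: 1234   i=1: 463   i=2: 3196   i=3: 3057
  i=4: 82   i=5: 36   i=6: 2536   i=7: 2846
  i=8: 1722   i=9: 756     …   i=53: 1513
  i=54: 743
Match at i=54, j=41: e = 54·57 + 41 = 3119.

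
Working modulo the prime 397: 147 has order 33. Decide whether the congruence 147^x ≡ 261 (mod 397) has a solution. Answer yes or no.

261 ∈ ⟨147⟩ iff 261^33 ≡ 1 (mod 397), since |⟨147⟩| = 33.
261^33 mod 397 = 1.
Since 1 = 1, 261 lies in the subgroup.

yes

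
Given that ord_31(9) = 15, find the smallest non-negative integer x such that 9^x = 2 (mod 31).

12

Successive powers of 9 modulo 31:
  9^0=1  9^1=9  9^2=19  9^3=16  9^4=20  9^5=25
  9^6=8  9^7=10  9^8=28  9^9=4  9^10=5  9^11=14
  9^12=2
So 9^12 ≡ 2 (mod 31), giving x = 12.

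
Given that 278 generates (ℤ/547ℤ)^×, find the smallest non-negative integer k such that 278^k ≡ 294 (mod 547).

534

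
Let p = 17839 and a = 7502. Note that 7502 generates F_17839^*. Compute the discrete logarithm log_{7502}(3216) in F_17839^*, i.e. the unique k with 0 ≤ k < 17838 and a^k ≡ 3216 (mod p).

15178

Baby-step giant-step with m = ceil(sqrt(17838)) = 134.
Baby table (7502^j mod 17839 for j=0..133):
  0:1  1:7502  2:15798  3:12119  4:9194  5:7814  6:1674  7:17531
  8:8454  9:4263  10:13538  11:4649  12:1553  13:1739  14:5669  15:662
  16:7082  17:4622  18:13067  19:3329  20:17397  21:2170  22:10172  23:12941
  24:3544  25:6978  26:9330  27:11263  28:9522  29:6688  30:10108  31:14466
  32:9295  33:16278  34:9601  35:10659  36:9420  37:8561  38:4222  39:9219
  40:16974  41:4166  42:17243  43:6397  44:3384  45:1871  46:14788  47:16674
  48:1280  49:5178  50:9853  51:10229  52:12419  53:12080  54:2040  55:16057
  56:10686  57:15745  58:6971  59:10333  60:7711  61:13884  62:13686  63:8927
  64:2748  65:11451  66:10617  67:15438  68:5088  69:12555  70:15529  71:9888
  72:5214  73:12340  74:8109  75:2728  76:4123  77:15759  78:4965  79:17437
  80:16826  81:17727  82:16048  83:14524  84:16275  85:4934  86:16782  87:8741
  88:16657  89:16458  90:4197  91:59  92:14482  93:4454  94:1461  95:7276
  96:15051  97:9571  98:17506  99:17133  100:1771  101:13826  102:6706  103:2432
  104:13406  105:13369  106:3380  107:7541  108:5113  109:3876  110:182  111:9600
  112:3157  113:11461  114:14281  115:12867  116:1405  117:15300  118:4474  119:8789
  120:2134  121:7685  122:15061  123:13235  124:14935  125:13450  126:4516  127:2771
  128:5607  129:17191  130:8751  131:2482  132:13887  133:514
Giant step factor: 7502^(-134) ≡ 3849 (mod 17839).
Scan 3216·3849^i mod 17839 for i = 0, 1, …:
  i=0: 3216   i=1: 15957   i=2: 16655   i=3: 9568
  i=4: 7536   i=5: 17689   i=6: 11337   i=7: 1919
  i=8: 885   i=9: 16955     …   i=112: 11960
  i=113: 9420
Match at i=113, j=36: k = 113·134 + 36 = 15178.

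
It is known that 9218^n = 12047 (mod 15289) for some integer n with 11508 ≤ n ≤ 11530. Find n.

11514

Compute 9218^11508 mod 15289 = 367, then multiply by 9218 repeatedly:
  9218^11508=367  9218^11509=4137  9218^11510=4100  9218^11511=14681  9218^11512=6519
  9218^11513=6372  9218^11514=12047
Found 12047 at exponent 11514.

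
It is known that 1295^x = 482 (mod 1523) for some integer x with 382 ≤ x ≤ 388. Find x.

383

Compute 1295^382 mod 1523 = 225, then multiply by 1295 repeatedly:
  1295^382=225  1295^383=482
Found 482 at exponent 383.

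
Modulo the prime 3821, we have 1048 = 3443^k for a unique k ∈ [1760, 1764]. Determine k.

1760

Compute 3443^1760 mod 3821 = 1048, then multiply by 3443 repeatedly:
  3443^1760=1048
Found 1048 at exponent 1760.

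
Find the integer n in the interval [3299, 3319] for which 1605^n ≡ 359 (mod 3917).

3301

Compute 1605^3299 mod 3917 = 725, then multiply by 1605 repeatedly:
  1605^3299=725  1605^3300=276  1605^3301=359
Found 359 at exponent 3301.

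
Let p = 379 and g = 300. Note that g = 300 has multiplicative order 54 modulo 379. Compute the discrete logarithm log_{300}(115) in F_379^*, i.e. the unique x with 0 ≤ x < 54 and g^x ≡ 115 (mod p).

42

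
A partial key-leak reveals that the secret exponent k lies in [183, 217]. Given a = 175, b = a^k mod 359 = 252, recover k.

Compute 175^183 mod 359 = 106, then multiply by 175 repeatedly:
  175^183=106  175^184=241  175^185=172  175^186=303  175^187=252
Found 252 at exponent 187.

187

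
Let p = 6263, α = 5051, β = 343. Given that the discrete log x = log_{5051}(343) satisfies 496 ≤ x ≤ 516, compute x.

Compute 5051^496 mod 6263 = 343, then multiply by 5051 repeatedly:
  5051^496=343
Found 343 at exponent 496.

496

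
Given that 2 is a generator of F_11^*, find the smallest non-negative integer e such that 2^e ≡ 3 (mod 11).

Successive powers of 2 modulo 11:
  2^0=1  2^1=2  2^2=4  2^3=8  2^4=5  2^5=10
  2^6=9  2^7=7  2^8=3
So 2^8 ≡ 3 (mod 11), giving e = 8.

8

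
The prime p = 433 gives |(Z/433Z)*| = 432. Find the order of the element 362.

The order of 362 must divide p − 1 = 432 = 2^4 · 3^3.
Divisors: 1, 2, 3, 4, 6, 8, 9, 12, 16, 18, 24, 27, 36, 48, 54, 72, 108, 144, 216, 432.
Check each in increasing order: 362^1 ≡ 362;  362^2 ≡ 278;  362^3 ≡ 180;  362^4 ≡ 210;  362^6 ≡ 358;  362^8 ≡ 367;  362^9 ≡ 356;  362^12 ≡ 429;  362^16 ≡ 26;  362^18 ≡ 300;  362^24 ≡ 16;  362^27 ≡ 282;  362^36 ≡ 369;  362^48 ≡ 256;  362^54 ≡ 285;  362^72 ≡ 199;  362^108 ≡ 254;  362^144 ≡ 198;  362^216 ≡ 432;  362^432 ≡ 1.
Smallest exponent giving 1 is 432.

432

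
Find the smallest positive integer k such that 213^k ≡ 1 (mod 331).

110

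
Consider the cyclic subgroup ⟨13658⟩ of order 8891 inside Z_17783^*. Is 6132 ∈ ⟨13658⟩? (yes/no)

no

6132 ∈ ⟨13658⟩ iff 6132^8891 ≡ 1 (mod 17783), since |⟨13658⟩| = 8891.
6132^8891 mod 17783 = 17782.
Since 17782 ≠ 1, 6132 does not lie in the subgroup.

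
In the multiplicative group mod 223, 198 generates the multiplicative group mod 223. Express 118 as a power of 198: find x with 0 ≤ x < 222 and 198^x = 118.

195

Baby-step giant-step with m = ceil(sqrt(222)) = 15.
Baby table (198^j mod 223 for j=0..14):
  0:1  1:198  2:179  3:208  4:152  5:214  6:2  7:173
  8:135  9:193  10:81  11:205  12:4  13:123  14:47
Giant step factor: 198^(-15) ≡ 26 (mod 223).
Scan 118·26^i mod 223 for i = 0, 1, …:
  i=0: 118   i=1: 169   i=2: 157   i=3: 68
  i=4: 207   i=5: 30   i=6: 111   i=7: 210
  i=8: 108   i=9: 132   i=10: 87   i=11: 32
  i=12: 163   i=13: 1
Match at i=13, j=0: x = 13·15 + 0 = 195.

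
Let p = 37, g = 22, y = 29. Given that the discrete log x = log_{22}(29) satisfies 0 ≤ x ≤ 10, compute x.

3

Compute 22^0 mod 37 = 1, then multiply by 22 repeatedly:
  22^0=1  22^1=22  22^2=3  22^3=29
Found 29 at exponent 3.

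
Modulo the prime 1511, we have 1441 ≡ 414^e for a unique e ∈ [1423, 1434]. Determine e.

1425

Compute 414^1423 mod 1511 = 1180, then multiply by 414 repeatedly:
  414^1423=1180  414^1424=467  414^1425=1441
Found 1441 at exponent 1425.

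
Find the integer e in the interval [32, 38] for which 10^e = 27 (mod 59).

Compute 10^32 mod 59 = 3, then multiply by 10 repeatedly:
  10^32=3  10^33=30  10^34=5  10^35=50  10^36=28
  10^37=44  10^38=27
Found 27 at exponent 38.

38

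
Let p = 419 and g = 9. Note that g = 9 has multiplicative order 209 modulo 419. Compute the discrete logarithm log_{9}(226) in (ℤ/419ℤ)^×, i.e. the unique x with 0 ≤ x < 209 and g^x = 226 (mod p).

Baby-step giant-step with m = ceil(sqrt(209)) = 15.
Baby table (9^j mod 419 for j=0..14):
  0:1  1:9  2:81  3:310  4:276  5:389  6:149  7:84
  8:337  9:100  10:62  11:139  12:413  13:365  14:352
Giant step factor: 9^(-15) ≡ 189 (mod 419).
Scan 226·189^i mod 419 for i = 0, 1, …:
  i=0: 226   i=1: 395   i=2: 73   i=3: 389
Match at i=3, j=5: x = 3·15 + 5 = 50.

50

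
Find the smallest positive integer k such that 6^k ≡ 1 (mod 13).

12

The order of 6 must divide p − 1 = 12 = 2^2 · 3.
Divisors: 1, 2, 3, 4, 6, 12.
Check each in increasing order: 6^1 ≡ 6;  6^2 ≡ 10;  6^3 ≡ 8;  6^4 ≡ 9;  6^6 ≡ 12;  6^12 ≡ 1.
Smallest exponent giving 1 is 12.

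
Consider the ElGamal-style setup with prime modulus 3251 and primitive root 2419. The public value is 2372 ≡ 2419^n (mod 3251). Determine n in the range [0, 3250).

Baby-step giant-step with m = ceil(sqrt(3250)) = 58.
Baby table (2419^j mod 3251 for j=0..57):
  0:1  1:2419  2:3012  3:537  4:1854  5:1697  6:2281  7:792
  8:1009  9:2521  10:2674  11:2167  12:1361  13:2247  14:3072  15:2633
  16:518  17:1407  18:2987  19:1831  20:1327  21:1276  22:1445  23:630
  24:2502  25:2227  26:206  27:911  28:2782  29:88  30:1557  31:1725
  32:1742  33:602  34:3041  35:2417  36:1425  37:1015  38:780  39:1240
  40:2138  41:2732  42:2676  43:503  44:883  45:70  46:278  47:2776
  48:1829  49:2991  50:1754  51:371  52:173  53:2359  54:916  55:1873
  56:2144  57:991
Giant step factor: 2419^(-58) ≡ 835 (mod 3251).
Scan 2372·835^i mod 3251 for i = 0, 1, …:
  i=0: 2372   i=1: 761   i=2: 1490   i=3: 2268
  i=4: 1698   i=5: 394   i=6: 639   i=7: 401
  i=8: 3233   i=9: 1225     …   i=26: 2909
  i=27: 518
Match at i=27, j=16: n = 27·58 + 16 = 1582.

1582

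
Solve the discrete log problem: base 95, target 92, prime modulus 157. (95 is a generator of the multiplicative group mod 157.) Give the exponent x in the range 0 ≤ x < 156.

57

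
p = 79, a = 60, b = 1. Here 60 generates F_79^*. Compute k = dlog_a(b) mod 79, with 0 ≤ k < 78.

0

Baby-step giant-step with m = ceil(sqrt(78)) = 9.
Baby table (60^j mod 79 for j=0..8):
  0:1  1:60  2:45  3:14  4:50  5:77  6:38  7:68
  8:51
Giant step factor: 60^(-9) ≡ 15 (mod 79).
Scan 1·15^i mod 79 for i = 0, 1, …:
  i=0: 1
Match at i=0, j=0: k = 0·9 + 0 = 0.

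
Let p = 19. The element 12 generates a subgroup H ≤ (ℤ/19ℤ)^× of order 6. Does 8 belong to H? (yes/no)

⟨12⟩ has order 6; its elements mod 19 are {1, 7, 8, 11, 12, 18}.
8 is in this set.

yes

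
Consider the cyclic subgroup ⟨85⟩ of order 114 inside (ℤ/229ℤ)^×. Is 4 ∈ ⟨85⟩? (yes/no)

4 ∈ ⟨85⟩ iff 4^114 ≡ 1 (mod 229), since |⟨85⟩| = 114.
4^114 mod 229 = 1.
Since 1 = 1, 4 lies in the subgroup.

yes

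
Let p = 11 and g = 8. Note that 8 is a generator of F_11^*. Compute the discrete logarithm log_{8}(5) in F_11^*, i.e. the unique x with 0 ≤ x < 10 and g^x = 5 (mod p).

Successive powers of 8 modulo 11:
  8^0=1  8^1=8  8^2=9  8^3=6  8^4=4  8^5=10
  8^6=3  8^7=2  8^8=5
So 8^8 ≡ 5 (mod 11), giving x = 8.

8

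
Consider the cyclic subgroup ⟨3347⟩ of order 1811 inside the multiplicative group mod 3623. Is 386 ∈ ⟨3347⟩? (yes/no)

no

386 ∈ ⟨3347⟩ iff 386^1811 ≡ 1 (mod 3623), since |⟨3347⟩| = 1811.
386^1811 mod 3623 = 3622.
Since 3622 ≠ 1, 386 does not lie in the subgroup.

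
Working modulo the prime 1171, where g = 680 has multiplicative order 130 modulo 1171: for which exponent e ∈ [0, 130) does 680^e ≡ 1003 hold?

122

Baby-step giant-step with m = ceil(sqrt(130)) = 12.
Baby table (680^j mod 1171 for j=0..11):
  0:1  1:680  2:1026  3:935  4:1118  5:261  6:659  7:798
  8:467  9:219  10:203  11:1033
Giant step factor: 680^(-12) ≡ 666 (mod 1171).
Scan 1003·666^i mod 1171 for i = 0, 1, …:
  i=0: 1003   i=1: 528   i=2: 348   i=3: 1081
  i=4: 952   i=5: 521   i=6: 370   i=7: 510
  i=8: 70   i=9: 951   i=10: 1026
Match at i=10, j=2: e = 10·12 + 2 = 122.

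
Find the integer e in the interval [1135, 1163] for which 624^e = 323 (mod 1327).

1139

Compute 624^1135 mod 1327 = 1160, then multiply by 624 repeatedly:
  624^1135=1160  624^1136=625  624^1137=1189  624^1138=143  624^1139=323
Found 323 at exponent 1139.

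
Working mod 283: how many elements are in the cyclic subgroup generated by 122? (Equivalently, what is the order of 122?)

94

The order of 122 must divide p − 1 = 282 = 2 · 3 · 47.
Divisors: 1, 2, 3, 6, 47, 94, 141, 282.
Check each in increasing order: 122^1 ≡ 122;  122^2 ≡ 168;  122^3 ≡ 120;  122^6 ≡ 250;  122^47 ≡ 282;  122^94 ≡ 1.
Smallest exponent giving 1 is 94.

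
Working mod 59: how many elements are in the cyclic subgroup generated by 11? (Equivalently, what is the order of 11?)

58

The order of 11 must divide p − 1 = 58 = 2 · 29.
Divisors: 1, 2, 29, 58.
Check each in increasing order: 11^1 ≡ 11;  11^2 ≡ 3;  11^29 ≡ 58;  11^58 ≡ 1.
Smallest exponent giving 1 is 58.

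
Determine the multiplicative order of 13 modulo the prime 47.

46

The order of 13 must divide p − 1 = 46 = 2 · 23.
Divisors: 1, 2, 23, 46.
Check each in increasing order: 13^1 ≡ 13;  13^2 ≡ 28;  13^23 ≡ 46;  13^46 ≡ 1.
Smallest exponent giving 1 is 46.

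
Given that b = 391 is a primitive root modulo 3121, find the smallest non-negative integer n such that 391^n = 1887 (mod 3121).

Baby-step giant-step with m = ceil(sqrt(3120)) = 56.
Baby table (391^j mod 3121 for j=0..55):
  0:1  1:391  2:3073  3:3079  4:2304  5:2016  6:1764  7:3104
  8:2716  9:816  10:714  11:1405  12:59  13:1222  14:289  15:643
  16:1733  17:346  18:1083  19:2118  20:1073  21:1329  22:1553  23:1749
  24:360  25:315  26:1446  27:485  28:2375  29:1688  30:1477  31:122
  32:887  33:386  34:1118  35:198  36:2514  37:2980  38:1047  39:526
  40:2801  41:2841  42:2876  43:956  44:2397  45:927  46:421  47:2319
  48:1639  49:1044  50:2474  51:2945  52:2967  53:2206  54:1150  55:226
Giant step factor: 391^(-56) ≡ 1452 (mod 3121).
Scan 1887·1452^i mod 3121 for i = 0, 1, …:
  i=0: 1887   i=1: 2807   i=2: 2859   i=3: 338
  i=4: 779   i=5: 1306   i=6: 1865   i=7: 2073
  i=8: 1352   i=9: 3116     …   i=23: 2261
  i=24: 2801
Match at i=24, j=40: n = 24·56 + 40 = 1384.

1384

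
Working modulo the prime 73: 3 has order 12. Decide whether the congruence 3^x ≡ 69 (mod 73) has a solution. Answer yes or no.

no

69 ∈ ⟨3⟩ iff 69^12 ≡ 1 (mod 73), since |⟨3⟩| = 12.
69^12 mod 73 = 64.
Since 64 ≠ 1, 69 does not lie in the subgroup.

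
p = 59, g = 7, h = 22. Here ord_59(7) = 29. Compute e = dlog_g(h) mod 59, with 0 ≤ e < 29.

24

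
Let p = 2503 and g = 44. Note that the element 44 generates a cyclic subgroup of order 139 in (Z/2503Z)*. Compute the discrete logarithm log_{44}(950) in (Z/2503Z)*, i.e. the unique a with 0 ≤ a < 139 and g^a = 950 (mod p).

Baby-step giant-step with m = ceil(sqrt(139)) = 12.
Baby table (44^j mod 2503 for j=0..11):
  0:1  1:44  2:1936  3:82  4:1105  5:1063  6:1718  7:502
  8:2064  9:708  10:1116  11:1547
Giant step factor: 44^(-12) ≡ 1141 (mod 2503).
Scan 950·1141^i mod 2503 for i = 0, 1, …:
  i=0: 950   i=1: 151   i=2: 2087   i=3: 914
  i=4: 1626   i=5: 543   i=6: 1322   i=7: 1596
  i=8: 1355   i=9: 1704   i=10: 1936
Match at i=10, j=2: a = 10·12 + 2 = 122.

122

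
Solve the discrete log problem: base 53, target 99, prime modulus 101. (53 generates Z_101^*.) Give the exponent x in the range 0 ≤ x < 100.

37

Baby-step giant-step with m = ceil(sqrt(100)) = 10.
Baby table (53^j mod 101 for j=0..9):
  0:1  1:53  2:82  3:3  4:58  5:44  6:9  7:73
  8:31  9:27
Giant step factor: 53^(-10) ≡ 6 (mod 101).
Scan 99·6^i mod 101 for i = 0, 1, …:
  i=0: 99   i=1: 89   i=2: 29   i=3: 73
Match at i=3, j=7: x = 3·10 + 7 = 37.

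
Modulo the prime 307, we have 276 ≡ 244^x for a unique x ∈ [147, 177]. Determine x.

148

Compute 244^147 mod 307 = 288, then multiply by 244 repeatedly:
  244^147=288  244^148=276
Found 276 at exponent 148.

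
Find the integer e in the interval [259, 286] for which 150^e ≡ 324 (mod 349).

Compute 150^259 mod 349 = 229, then multiply by 150 repeatedly:
  150^259=229  150^260=148  150^261=213  150^262=191  150^263=32
  150^264=263  150^265=13  150^266=205  150^267=38  150^268=116
  150^269=299  150^270=178  150^271=176  150^272=225  150^273=246
  150^274=255  150^275=209  150^276=289  150^277=74  150^278=281
  150^279=270  150^280=16  150^281=306  150^282=181  150^283=277
  150^284=19  150^285=58  150^286=324
Found 324 at exponent 286.

286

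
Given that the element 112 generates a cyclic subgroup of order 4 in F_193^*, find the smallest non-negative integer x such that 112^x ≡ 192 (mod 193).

Successive powers of 112 modulo 193:
  112^0=1  112^1=112  112^2=192
So 112^2 ≡ 192 (mod 193), giving x = 2.

2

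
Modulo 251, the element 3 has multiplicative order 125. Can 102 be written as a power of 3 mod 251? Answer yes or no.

no

102 ∈ ⟨3⟩ iff 102^125 ≡ 1 (mod 251), since |⟨3⟩| = 125.
102^125 mod 251 = 250.
Since 250 ≠ 1, 102 does not lie in the subgroup.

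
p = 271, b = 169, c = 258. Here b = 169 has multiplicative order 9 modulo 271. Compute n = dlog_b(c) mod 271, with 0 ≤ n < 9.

Successive powers of 169 modulo 271:
  169^0=1  169^1=169  169^2=106  169^3=28  169^4=125  169^5=258
So 169^5 ≡ 258 (mod 271), giving n = 5.

5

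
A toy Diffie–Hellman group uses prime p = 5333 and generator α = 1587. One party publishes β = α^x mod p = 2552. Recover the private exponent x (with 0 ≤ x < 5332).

Baby-step giant-step with m = ceil(sqrt(5332)) = 74.
Baby table (1587^j mod 5333 for j=0..73):
  0:1  1:1587  2:1393  3:2829  4:4570  5:5043  6:3741  7:1338
  8:872  9:2617  10:4105  11:3042  12:1289  13:3104  14:3689  15:4142
  16:3098  17:4833  18:1117  19:2123  20:4078  21:2857  22:1009  23:1383
  24:2958  25:1306  26:3418  27:705  28:4238  29:793  30:5236  31:718
  32:3537  33:2903  34:4682  35:1465  36:5100  37:3539  38:744  39:2135
  40:1790  41:3574  42:2959  43:2893  44:4811  45:3534  46:3475  47:503
  48:3644  49:2056  50:4409  51:187  52:3454  53:4507  54:1056  55:1310
  56:4433  57:944  58:4888  59:3074  60:4076  61:5016  62:3556  63:1058
  64:4484  65:1886  66:1269  67:3362  68:2494  69:892  70:2359  71:5300
  72:959  73:2028
Giant step factor: 1587^(-74) ≡ 3254 (mod 5333).
Scan 2552·3254^i mod 5333 for i = 0, 1, …:
  i=0: 2552   i=1: 727   i=2: 3139   i=3: 1611
  i=4: 5188   i=5: 2807   i=6: 3882   i=7: 3484
  i=8: 4311   i=9: 2204     …   i=24: 846
  i=25: 1056
Match at i=25, j=54: x = 25·74 + 54 = 1904.

1904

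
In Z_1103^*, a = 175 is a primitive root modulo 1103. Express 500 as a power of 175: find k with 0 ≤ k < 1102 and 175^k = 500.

Baby-step giant-step with m = ceil(sqrt(1102)) = 34.
Baby table (175^j mod 1103 for j=0..33):
  0:1  1:175  2:844  3:1001  4:901  5:1049  6:477  7:750
  8:1096  9:981  10:710  11:714  12:311  13:378  14:1073  15:265
  16:49  17:854  18:545  19:517  20:29  21:663  22:210  23:351
  24:760  25:640  26:597  27:793  28:900  29:874  30:736  31:852
  32:195  33:1035
Giant step factor: 175^(-34) ≡ 516 (mod 1103).
Scan 500·516^i mod 1103 for i = 0, 1, …:
  i=0: 500   i=1: 1001
Match at i=1, j=3: k = 1·34 + 3 = 37.

37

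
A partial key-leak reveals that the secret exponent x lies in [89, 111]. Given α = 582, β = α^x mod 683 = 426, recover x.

Compute 582^89 mod 683 = 405, then multiply by 582 repeatedly:
  582^89=405  582^90=75  582^91=621  582^92=115  582^93=679
  582^94=404  582^95=176  582^96=665  582^97=452  582^98=109
  582^99=602  582^100=668  582^101=149  582^102=660  582^103=274
  582^104=329  582^105=238  582^106=550  582^107=456  582^108=388
  582^109=426
Found 426 at exponent 109.

109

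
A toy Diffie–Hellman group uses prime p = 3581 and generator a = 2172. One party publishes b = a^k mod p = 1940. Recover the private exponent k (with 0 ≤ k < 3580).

1276

Baby-step giant-step with m = ceil(sqrt(3580)) = 60.
Baby table (2172^j mod 3581 for j=0..59):
  0:1  1:2172  2:1407  3:1411  4:2937  5:1403  6:3466  7:890
  8:2921  9:2461  10:2440  11:3381  12:2482  13:1499  14:699  15:3465
  16:2299  17:1514  18:1050  19:3084  20:1978  21:2597  22:609  23:1359
  24:1004  25:3440  26:1714  27:2149  28:1585  29:1279  30:2713  31:1891
  32:3426  33:3535  34:356  35:3317  36:3133  37:976  38:3501  39:1709
  40:2032  41:1712  42:1386  43:2352  44:2038  45:420  46:2666  47:75
  48:1755  49:1676  50:1976  51:1834  52:1376  53:2118  54:2292  55:634
  56:1944  57:369  58:2905  59:3519
Giant step factor: 2172^(-60) ≡ 2530 (mod 3581).
Scan 1940·2530^i mod 3581 for i = 0, 1, …:
  i=0: 1940   i=1: 2230   i=2: 1825   i=3: 1341
  i=4: 1523   i=5: 34   i=6: 76   i=7: 2487
  i=8: 293   i=9: 23     …   i=20: 2819
  i=21: 2299
Match at i=21, j=16: k = 21·60 + 16 = 1276.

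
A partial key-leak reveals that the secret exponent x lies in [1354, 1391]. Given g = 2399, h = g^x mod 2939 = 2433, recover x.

1371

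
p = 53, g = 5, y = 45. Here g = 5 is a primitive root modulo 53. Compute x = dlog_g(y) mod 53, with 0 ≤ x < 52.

Baby-step giant-step with m = ceil(sqrt(52)) = 8.
Baby table (5^j mod 53 for j=0..7):
  0:1  1:5  2:25  3:19  4:42  5:51  6:43  7:3
Giant step factor: 5^(-8) ≡ 46 (mod 53).
Scan 45·46^i mod 53 for i = 0, 1, …:
  i=0: 45   i=1: 3
Match at i=1, j=7: x = 1·8 + 7 = 15.

15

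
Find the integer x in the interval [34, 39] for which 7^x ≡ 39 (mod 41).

Compute 7^34 mod 41 = 39, then multiply by 7 repeatedly:
  7^34=39
Found 39 at exponent 34.

34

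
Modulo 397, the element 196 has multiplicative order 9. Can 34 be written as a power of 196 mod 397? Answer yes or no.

yes

⟨196⟩ has order 9; its elements mod 397 are {1, 14, 34, 79, 196, 286, 304, 312, 362}.
34 is in this set.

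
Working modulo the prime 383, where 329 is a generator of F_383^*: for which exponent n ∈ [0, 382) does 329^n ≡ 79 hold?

271

Baby-step giant-step with m = ceil(sqrt(382)) = 20.
Baby table (329^j mod 383 for j=0..19):
  0:1  1:329  2:235  3:332  4:73  5:271  6:303  7:107
  8:350  9:250  10:288  11:151  12:272  13:249  14:342  15:299
  16:323  17:176  18:71  19:379
Giant step factor: 329^(-20) ≡ 172 (mod 383).
Scan 79·172^i mod 383 for i = 0, 1, …:
  i=0: 79   i=1: 183   i=2: 70   i=3: 167
  i=4: 382   i=5: 211   i=6: 290   i=7: 90
  i=8: 160   i=9: 327   i=10: 326   i=11: 154
  i=12: 61   i=13: 151
Match at i=13, j=11: n = 13·20 + 11 = 271.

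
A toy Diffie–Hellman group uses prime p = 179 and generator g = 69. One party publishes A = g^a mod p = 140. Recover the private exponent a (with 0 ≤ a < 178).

13

Baby-step giant-step with m = ceil(sqrt(178)) = 14.
Baby table (69^j mod 179 for j=0..13):
  0:1  1:69  2:107  3:44  4:172  5:54  6:146  7:50
  8:49  9:159  10:52  11:8  12:15  13:140
Giant step factor: 69^(-14) ≡ 149 (mod 179).
Scan 140·149^i mod 179 for i = 0, 1, …:
  i=0: 140
Match at i=0, j=13: a = 0·14 + 13 = 13.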